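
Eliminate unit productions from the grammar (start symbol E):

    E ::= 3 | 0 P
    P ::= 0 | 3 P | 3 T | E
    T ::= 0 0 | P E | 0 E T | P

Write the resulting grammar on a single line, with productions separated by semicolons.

E ::= 3 | 0 P; P ::= 3 | 0 P | 0 | 3 P | 3 T; T ::= 3 | 0 P | 0 | 3 P | 3 T | 0 0 | P E | 0 E T

Unit pairs: P ⇒* {E}; T ⇒* {E, P}.
For each unit pair (A, B), copy every non-unit production of B to A, then drop all unit productions.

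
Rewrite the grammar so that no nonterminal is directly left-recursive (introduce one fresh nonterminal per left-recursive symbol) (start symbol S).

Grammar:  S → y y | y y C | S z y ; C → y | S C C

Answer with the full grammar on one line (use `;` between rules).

S → y y S' | y y C S'; C → y | S C C; S' → z y S' | epsilon

S is directly left-recursive.
For S: α = {z y}, β = {y y, y y C}. Rewrite as S → β S' and S' → α S' | ε.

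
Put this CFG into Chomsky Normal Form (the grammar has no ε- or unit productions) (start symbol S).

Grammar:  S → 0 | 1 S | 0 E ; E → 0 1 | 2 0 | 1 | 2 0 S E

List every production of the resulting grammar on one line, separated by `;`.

S → 0 | X1 S | X2 E; E → X2 X1 | X3 X2 | 1 | X3 Y1; X1 → 1; X2 → 0; X3 → 2; Y1 → X2 Y2; Y2 → S E

Introduce a nonterminal for each terminal appearing in a rule of length ≥ 2: X1 → 1, X2 → 0, X3 → 2.
Binarize each right-hand side of length ≥ 3 by chaining fresh nonterminals (Y1, Y2, …): affected rules were E → X3 X2 S E.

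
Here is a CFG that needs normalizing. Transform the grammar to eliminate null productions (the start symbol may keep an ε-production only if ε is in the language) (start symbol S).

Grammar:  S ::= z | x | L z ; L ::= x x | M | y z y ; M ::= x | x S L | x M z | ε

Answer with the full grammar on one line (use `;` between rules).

Nullable set = {L, M}.
ε ∉ L(G), so no ε-production is kept.
For each production, add variants omitting each subset of nullable occurrences: M → x S L gives x S L | x S. M → x M z gives x M z | x z.

S ::= z | x | L z; L ::= x x | M | y z y; M ::= x | x S L | x S | x M z | x z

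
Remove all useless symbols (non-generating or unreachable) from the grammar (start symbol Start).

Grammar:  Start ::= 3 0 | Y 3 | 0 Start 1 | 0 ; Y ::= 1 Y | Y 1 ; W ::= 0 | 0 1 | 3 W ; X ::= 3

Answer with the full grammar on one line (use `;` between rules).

Start ::= 3 0 | 0 Start 1 | 0

Generating nonterminals: {Start, W, X}.
Reachable from Start after that: {Start}.
Removed useless symbols: {W, X, Y} and every production mentioning them.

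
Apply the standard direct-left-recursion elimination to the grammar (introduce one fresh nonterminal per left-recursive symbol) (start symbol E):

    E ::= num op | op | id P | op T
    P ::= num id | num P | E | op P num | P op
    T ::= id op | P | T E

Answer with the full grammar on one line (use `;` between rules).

E ::= num op | op | id P | op T; P ::= num id P' | num P P' | E P' | op P num P'; T ::= id op T' | P T'; P' ::= op P' | ε; T' ::= E T' | ε

P, T are directly left-recursive.
For P: α = {op}, β = {num id, num P, E, op P num}. Rewrite as P → β P' and P' → α P' | ε.
For T: α = {E}, β = {id op, P}. Rewrite as T → β T' and T' → α T' | ε.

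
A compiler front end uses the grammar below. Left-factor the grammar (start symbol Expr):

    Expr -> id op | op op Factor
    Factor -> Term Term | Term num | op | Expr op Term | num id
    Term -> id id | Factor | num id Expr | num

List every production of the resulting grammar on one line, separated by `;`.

Expr -> id op | op op Factor; Factor -> op | Expr op Term | num id | Term Factor1; Term -> id id | Factor | num Term1; Factor1 -> Term | num; Term1 -> id Expr | eps

Factor has alternatives sharing prefix 'Term': factor to Factor → Term Factor1 with Factor1 → Term | num.
Term has alternatives sharing prefix 'num': factor to Term → num Term1 with Term1 → id Expr | ε.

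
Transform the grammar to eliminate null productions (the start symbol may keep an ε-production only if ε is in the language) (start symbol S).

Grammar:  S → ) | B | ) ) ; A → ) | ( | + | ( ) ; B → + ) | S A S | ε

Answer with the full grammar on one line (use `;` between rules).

Nullable nonterminals: {B, S}.
ε ∈ L(G) since S is nullable, so keep S → ε.
Expand every rule over subsets of its nullable positions: B → S A S gives S A S | S A | A S | A.

S → ) | B | ) ) | ε; A → ) | ( | + | ( ); B → + ) | S A S | S A | A S | A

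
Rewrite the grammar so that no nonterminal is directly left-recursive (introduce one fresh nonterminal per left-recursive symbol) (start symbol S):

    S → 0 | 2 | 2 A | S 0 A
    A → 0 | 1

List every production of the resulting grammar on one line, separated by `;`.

S → 0 S' | 2 S' | 2 A S'; A → 0 | 1; S' → 0 A S' | ε

S is directly left-recursive.
For S: α = {0 A}, β = {0, 2, 2 A}. Rewrite as S → β S' and S' → α S' | ε.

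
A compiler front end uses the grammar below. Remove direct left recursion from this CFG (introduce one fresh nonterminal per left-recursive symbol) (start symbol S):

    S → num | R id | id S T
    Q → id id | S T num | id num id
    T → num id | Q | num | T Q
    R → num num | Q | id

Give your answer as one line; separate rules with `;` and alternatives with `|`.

T is directly left-recursive.
For T: α = {Q}, β = {num id, Q, num}. Rewrite as T → β T' and T' → α T' | ε.

S → num | R id | id S T; Q → id id | S T num | id num id; T → num id T' | Q T' | num T'; R → num num | Q | id; T' → Q T' | eps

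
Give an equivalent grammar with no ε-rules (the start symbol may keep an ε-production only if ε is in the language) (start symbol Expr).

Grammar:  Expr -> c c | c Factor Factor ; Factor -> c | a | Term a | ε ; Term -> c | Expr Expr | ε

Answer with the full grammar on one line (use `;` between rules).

Expr -> c c | c Factor Factor | c Factor | c; Factor -> c | a | Term a; Term -> c | Expr Expr

Nullable set = {Factor, Term}.
ε ∉ L(G), so no ε-production is kept.
Expand every rule over subsets of its nullable positions: Expr → c Factor Factor gives c Factor Factor | c Factor | c.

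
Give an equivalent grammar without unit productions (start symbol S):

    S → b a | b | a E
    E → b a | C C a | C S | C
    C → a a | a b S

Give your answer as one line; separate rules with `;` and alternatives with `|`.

Unit pairs: E ⇒* {C}.
For every A with A ⇒* B via unit rules, add B's non-unit alternatives to A; then delete every rule of the form X → Y.

S → b a | b | a E; E → b a | C C a | C S | a a | a b S; C → a a | a b S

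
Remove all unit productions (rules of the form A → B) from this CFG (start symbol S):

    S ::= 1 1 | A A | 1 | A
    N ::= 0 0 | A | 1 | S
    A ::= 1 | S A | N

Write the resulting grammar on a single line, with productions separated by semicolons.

Unit pairs: A ⇒* {N, S}; N ⇒* {A, S}; S ⇒* {A, N}.
For every A with A ⇒* B via unit rules, add B's non-unit alternatives to A; then delete every rule of the form X → Y.

S ::= 1 1 | A A | 1 | 0 0 | S A; N ::= 1 1 | A A | 1 | 0 0 | S A; A ::= 1 1 | A A | 1 | 0 0 | S A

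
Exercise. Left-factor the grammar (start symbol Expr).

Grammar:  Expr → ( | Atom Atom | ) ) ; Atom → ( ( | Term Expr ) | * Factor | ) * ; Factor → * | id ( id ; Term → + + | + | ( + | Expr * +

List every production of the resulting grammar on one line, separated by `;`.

Term has alternatives sharing prefix '+': factor to Term → + Term1 with Term1 → + | ε.

Expr → ( | Atom Atom | ) ); Atom → ( ( | Term Expr ) | * Factor | ) *; Factor → * | id ( id; Term → ( + | Expr * + | + Term1; Term1 → + | ε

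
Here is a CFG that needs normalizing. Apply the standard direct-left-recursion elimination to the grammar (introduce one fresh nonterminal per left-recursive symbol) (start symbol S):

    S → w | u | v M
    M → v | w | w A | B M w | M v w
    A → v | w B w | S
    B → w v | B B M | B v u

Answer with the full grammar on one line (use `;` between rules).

S → w | u | v M; M → v M' | w M' | w A M' | B M w M'; A → v | w B w | S; B → w v B'; M' → v w M' | ε; B' → B M B' | v u B' | ε

Directly left-recursive nonterminals: M, B.
For M: α = {v w}, β = {v, w, w A, B M w}. Rewrite as M → β M' and M' → α M' | ε.
For B: α = {B M, v u}, β = {w v}. Rewrite as B → β B' and B' → α B' | ε.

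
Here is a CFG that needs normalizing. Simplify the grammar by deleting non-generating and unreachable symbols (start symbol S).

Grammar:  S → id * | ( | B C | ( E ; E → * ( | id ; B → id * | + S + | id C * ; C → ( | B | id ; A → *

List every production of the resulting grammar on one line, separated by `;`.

S → id * | ( | B C | ( E; E → * ( | id; B → id * | + S + | id C *; C → ( | B | id

Generating nonterminals: {A, B, C, E, S}.
Reachable from S after that: {B, C, E, S}.
Removed useless symbols: {A} and every production mentioning them.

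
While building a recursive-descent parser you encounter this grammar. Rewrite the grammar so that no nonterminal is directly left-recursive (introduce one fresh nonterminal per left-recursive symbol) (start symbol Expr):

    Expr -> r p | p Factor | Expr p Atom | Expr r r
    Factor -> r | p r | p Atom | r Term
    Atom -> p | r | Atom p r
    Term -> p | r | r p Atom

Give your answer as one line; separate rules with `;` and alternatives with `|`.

Left recursion appears on Expr, Atom.
For Expr: α = {p Atom, r r}, β = {r p, p Factor}. Rewrite as Expr → β Expr1 and Expr1 → α Expr1 | ε.
For Atom: α = {p r}, β = {p, r}. Rewrite as Atom → β Atom1 and Atom1 → α Atom1 | ε.

Expr -> r p Expr1 | p Factor Expr1; Factor -> r | p r | p Atom | r Term; Atom -> p Atom1 | r Atom1; Term -> p | r | r p Atom; Expr1 -> p Atom Expr1 | r r Expr1 | eps; Atom1 -> p r Atom1 | eps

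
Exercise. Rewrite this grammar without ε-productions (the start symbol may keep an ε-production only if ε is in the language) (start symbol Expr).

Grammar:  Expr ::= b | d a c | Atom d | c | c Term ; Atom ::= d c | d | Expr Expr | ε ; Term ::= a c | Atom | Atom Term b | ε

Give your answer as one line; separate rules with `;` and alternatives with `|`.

Nullable nonterminals: {Atom, Term}.
ε ∉ L(G), so no ε-production is kept.
For each production, add variants omitting each subset of nullable occurrences: Expr → Atom d gives Atom d | d. Term → Atom Term b gives Atom Term b | Atom b | Term b | b.

Expr ::= b | d a c | Atom d | d | c | c Term; Atom ::= d c | d | Expr Expr; Term ::= a c | Atom | Atom Term b | Atom b | Term b | b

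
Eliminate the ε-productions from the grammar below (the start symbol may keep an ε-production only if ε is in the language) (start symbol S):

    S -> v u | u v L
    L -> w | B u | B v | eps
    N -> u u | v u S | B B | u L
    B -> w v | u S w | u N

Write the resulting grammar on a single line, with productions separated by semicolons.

The nullable symbols are {L}.
ε ∉ L(G), so no ε-production is kept.
Expand every rule over subsets of its nullable positions: S → u v L gives u v L | u v. N → u L gives u L | u.

S -> v u | u v L | u v; L -> w | B u | B v; N -> u u | v u S | B B | u L | u; B -> w v | u S w | u N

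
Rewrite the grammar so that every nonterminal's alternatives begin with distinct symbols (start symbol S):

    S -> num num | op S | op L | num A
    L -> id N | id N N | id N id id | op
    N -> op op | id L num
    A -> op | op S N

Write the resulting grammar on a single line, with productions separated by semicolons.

S has alternatives sharing prefix 'num': factor to S → num S' with S' → num | A.
S has alternatives sharing prefix 'op': factor to S → op S'' with S'' → S | L.
L has alternatives sharing prefix 'id N': factor to L → id N L' with L' → ε | N | id id.
A has alternatives sharing prefix 'op': factor to A → op A' with A' → ε | S N.

S -> num S' | op S''; L -> op | id N L'; N -> op op | id L num; A -> op A'; S' -> num | A; S'' -> S | L; L' -> eps | N | id id; A' -> eps | S N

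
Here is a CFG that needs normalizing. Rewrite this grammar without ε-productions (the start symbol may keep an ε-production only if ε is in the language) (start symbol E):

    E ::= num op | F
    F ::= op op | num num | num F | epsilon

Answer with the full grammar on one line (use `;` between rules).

E ::= num op | F | ε; F ::= op op | num num | num F | num

Nullable set = {E, F}.
ε ∈ L(G) since E is nullable, so keep E → ε.
Add the nullable-subset variants: F → num F gives num F | num.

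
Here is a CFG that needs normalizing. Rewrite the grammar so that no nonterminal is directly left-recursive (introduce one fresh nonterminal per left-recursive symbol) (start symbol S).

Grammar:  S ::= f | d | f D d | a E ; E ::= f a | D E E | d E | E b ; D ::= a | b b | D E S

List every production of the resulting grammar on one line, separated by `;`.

E, D are directly left-recursive.
For E: α = {b}, β = {f a, D E E, d E}. Rewrite as E → β E' and E' → α E' | ε.
For D: α = {E S}, β = {a, b b}. Rewrite as D → β D' and D' → α D' | ε.

S ::= f | d | f D d | a E; E ::= f a E' | D E E E' | d E E'; D ::= a D' | b b D'; E' ::= b E' | epsilon; D' ::= E S D' | epsilon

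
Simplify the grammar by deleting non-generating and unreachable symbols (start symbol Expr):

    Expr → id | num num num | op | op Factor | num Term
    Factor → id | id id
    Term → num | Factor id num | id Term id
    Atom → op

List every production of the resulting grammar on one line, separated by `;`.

Expr → id | num num num | op | op Factor | num Term; Factor → id | id id; Term → num | Factor id num | id Term id

Generating nonterminals: {Atom, Expr, Factor, Term}.
Reachable from Expr after that: {Expr, Factor, Term}.
Removed useless symbols: {Atom} and every production mentioning them.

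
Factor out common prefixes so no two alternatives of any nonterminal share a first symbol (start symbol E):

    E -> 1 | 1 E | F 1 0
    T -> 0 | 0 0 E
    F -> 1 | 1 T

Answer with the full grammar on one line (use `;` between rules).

E has alternatives sharing prefix '1': factor to E → 1 E' with E' → ε | E.
T has alternatives sharing prefix '0': factor to T → 0 T' with T' → ε | 0 E.
F has alternatives sharing prefix '1': factor to F → 1 F' with F' → ε | T.

E -> F 1 0 | 1 E'; T -> 0 T'; F -> 1 F'; E' -> ε | E; T' -> ε | 0 E; F' -> ε | T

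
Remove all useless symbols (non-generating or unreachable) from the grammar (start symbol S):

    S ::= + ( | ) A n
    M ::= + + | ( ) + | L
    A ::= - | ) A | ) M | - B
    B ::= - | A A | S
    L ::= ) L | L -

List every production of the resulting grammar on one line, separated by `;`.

Generating nonterminals: {A, B, M, S}.
Reachable from S after that: {A, B, M, S}.
Removed useless symbols: {L} and every production mentioning them.

S ::= + ( | ) A n; M ::= + + | ( ) +; A ::= - | ) A | ) M | - B; B ::= - | A A | S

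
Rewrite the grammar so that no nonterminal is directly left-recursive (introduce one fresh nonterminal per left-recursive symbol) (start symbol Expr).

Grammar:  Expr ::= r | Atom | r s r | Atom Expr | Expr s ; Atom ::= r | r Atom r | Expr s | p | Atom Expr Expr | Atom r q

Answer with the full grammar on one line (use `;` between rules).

Expr ::= r Expr1 | Atom Expr1 | r s r Expr1 | Atom Expr Expr1; Atom ::= r Atom1 | r Atom r Atom1 | Expr s Atom1 | p Atom1; Expr1 ::= s Expr1 | eps; Atom1 ::= Expr Expr Atom1 | r q Atom1 | eps

Directly left-recursive nonterminals: Expr, Atom.
For Expr: α = {s}, β = {r, Atom, r s r, Atom Expr}. Rewrite as Expr → β Expr1 and Expr1 → α Expr1 | ε.
For Atom: α = {Expr Expr, r q}, β = {r, r Atom r, Expr s, p}. Rewrite as Atom → β Atom1 and Atom1 → α Atom1 | ε.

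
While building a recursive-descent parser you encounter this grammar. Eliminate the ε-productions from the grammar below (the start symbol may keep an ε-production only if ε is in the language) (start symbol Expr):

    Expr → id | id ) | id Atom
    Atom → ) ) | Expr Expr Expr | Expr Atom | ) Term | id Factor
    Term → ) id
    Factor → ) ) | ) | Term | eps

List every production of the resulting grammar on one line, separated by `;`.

Expr → id | id ) | id Atom; Atom → ) ) | Expr Expr Expr | Expr Atom | ) Term | id Factor | id; Term → ) id; Factor → ) ) | ) | Term

Nullable set = {Factor}.
ε ∉ L(G), so no ε-production is kept.
For each production, add variants omitting each subset of nullable occurrences: Atom → id Factor gives id Factor | id.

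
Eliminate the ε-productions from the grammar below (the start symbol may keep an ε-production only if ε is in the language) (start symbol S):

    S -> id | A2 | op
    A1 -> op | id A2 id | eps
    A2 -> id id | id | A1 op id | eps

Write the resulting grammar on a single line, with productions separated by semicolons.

The nullable symbols are {A1, A2, S}.
ε ∈ L(G) since S is nullable, so keep S → ε.
For each production, add variants omitting each subset of nullable occurrences: A1 → id A2 id gives id A2 id | id id. A2 → A1 op id gives A1 op id | op id.

S -> id | A2 | op | ε; A1 -> op | id A2 id | id id; A2 -> id id | id | A1 op id | op id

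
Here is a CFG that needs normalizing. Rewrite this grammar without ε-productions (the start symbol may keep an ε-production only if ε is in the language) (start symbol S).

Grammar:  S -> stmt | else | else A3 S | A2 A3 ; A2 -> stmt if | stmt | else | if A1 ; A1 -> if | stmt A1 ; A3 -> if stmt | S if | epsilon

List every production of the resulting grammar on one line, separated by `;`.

Nullable nonterminals: {A3}.
ε ∉ L(G), so no ε-production is kept.
Expand every rule over subsets of its nullable positions: S → else A3 S gives else A3 S | else S. S → A2 A3 gives A2 A3 | A2.

S -> stmt | else | else A3 S | else S | A2 A3 | A2; A2 -> stmt if | stmt | else | if A1; A1 -> if | stmt A1; A3 -> if stmt | S if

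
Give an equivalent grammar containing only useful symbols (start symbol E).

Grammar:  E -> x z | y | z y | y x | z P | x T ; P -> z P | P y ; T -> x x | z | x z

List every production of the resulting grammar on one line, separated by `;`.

E -> x z | y | z y | y x | x T; T -> x x | z | x z

Generating nonterminals: {E, T}.
Reachable from E after that: {E, T}.
Removed useless symbols: {P} and every production mentioning them.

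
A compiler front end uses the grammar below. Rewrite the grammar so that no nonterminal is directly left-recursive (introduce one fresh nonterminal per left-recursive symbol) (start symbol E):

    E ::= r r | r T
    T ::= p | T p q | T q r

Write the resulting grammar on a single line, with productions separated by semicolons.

E ::= r r | r T; T ::= p T'; T' ::= p q T' | q r T' | ε

T is directly left-recursive.
For T: α = {p q, q r}, β = {p}. Rewrite as T → β T' and T' → α T' | ε.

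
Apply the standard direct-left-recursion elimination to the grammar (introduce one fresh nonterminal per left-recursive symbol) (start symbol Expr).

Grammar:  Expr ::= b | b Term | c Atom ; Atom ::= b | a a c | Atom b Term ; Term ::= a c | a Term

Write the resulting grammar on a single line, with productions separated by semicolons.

Expr ::= b | b Term | c Atom; Atom ::= b Atom1 | a a c Atom1; Term ::= a c | a Term; Atom1 ::= b Term Atom1 | ε

Left recursion appears on Atom.
For Atom: α = {b Term}, β = {b, a a c}. Rewrite as Atom → β Atom1 and Atom1 → α Atom1 | ε.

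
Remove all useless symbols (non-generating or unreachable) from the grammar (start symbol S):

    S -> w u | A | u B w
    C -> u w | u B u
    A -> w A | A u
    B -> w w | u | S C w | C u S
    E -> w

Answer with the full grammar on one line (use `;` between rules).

S -> w u | u B w; C -> u w | u B u; B -> w w | u | S C w | C u S

Generating nonterminals: {B, C, E, S}.
Reachable from S after that: {B, C, S}.
Removed useless symbols: {A, E} and every production mentioning them.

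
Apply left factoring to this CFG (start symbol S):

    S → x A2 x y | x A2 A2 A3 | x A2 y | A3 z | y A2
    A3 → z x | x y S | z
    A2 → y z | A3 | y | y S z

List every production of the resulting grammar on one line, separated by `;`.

S has alternatives sharing prefix 'x A2': factor to S → x A2 S' with S' → x y | A2 A3 | y.
A3 has alternatives sharing prefix 'z': factor to A3 → z A3' with A3' → x | ε.
A2 has alternatives sharing prefix 'y': factor to A2 → y A2' with A2' → z | ε | S z.

S → A3 z | y A2 | x A2 S'; A3 → x y S | z A3'; A2 → A3 | y A2'; S' → x y | A2 A3 | y; A3' → x | ε; A2' → z | ε | S z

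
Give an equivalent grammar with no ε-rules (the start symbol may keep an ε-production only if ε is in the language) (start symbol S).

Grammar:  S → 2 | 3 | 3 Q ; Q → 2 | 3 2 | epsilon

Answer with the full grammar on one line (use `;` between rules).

S → 2 | 3 | 3 Q; Q → 2 | 3 2

Nullable nonterminals: {Q}.
ε ∉ L(G), so no ε-production is kept.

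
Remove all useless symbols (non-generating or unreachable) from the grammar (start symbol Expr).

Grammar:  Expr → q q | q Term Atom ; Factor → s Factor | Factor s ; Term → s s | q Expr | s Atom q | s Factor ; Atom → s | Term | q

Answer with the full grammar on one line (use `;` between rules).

Expr → q q | q Term Atom; Term → s s | q Expr | s Atom q; Atom → s | Term | q

Generating nonterminals: {Atom, Expr, Term}.
Reachable from Expr after that: {Atom, Expr, Term}.
Removed useless symbols: {Factor} and every production mentioning them.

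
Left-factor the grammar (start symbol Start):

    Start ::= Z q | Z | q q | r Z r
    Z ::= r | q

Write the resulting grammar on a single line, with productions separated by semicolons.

Start ::= q q | r Z r | Z Start1; Z ::= r | q; Start1 ::= q | ε

Start has alternatives sharing prefix 'Z': factor to Start → Z Start1 with Start1 → q | ε.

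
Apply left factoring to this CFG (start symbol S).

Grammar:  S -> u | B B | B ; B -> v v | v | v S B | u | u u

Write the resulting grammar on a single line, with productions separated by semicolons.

S -> u | B S'; B -> v B' | u B''; S' -> B | ε; B' -> v | ε | S B; B'' -> ε | u

S has alternatives sharing prefix 'B': factor to S → B S' with S' → B | ε.
B has alternatives sharing prefix 'v': factor to B → v B' with B' → v | ε | S B.
B has alternatives sharing prefix 'u': factor to B → u B'' with B'' → ε | u.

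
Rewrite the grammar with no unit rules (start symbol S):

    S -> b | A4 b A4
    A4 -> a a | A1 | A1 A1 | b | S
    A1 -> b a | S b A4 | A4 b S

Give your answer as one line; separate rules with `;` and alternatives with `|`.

Unit pairs: A4 ⇒* {A1, S}.
For each unit pair (A, B), copy every non-unit production of B to A, then drop all unit productions.

S -> b | A4 b A4; A4 -> a a | A1 A1 | b | b a | S b A4 | A4 b S | A4 b A4; A1 -> b a | S b A4 | A4 b S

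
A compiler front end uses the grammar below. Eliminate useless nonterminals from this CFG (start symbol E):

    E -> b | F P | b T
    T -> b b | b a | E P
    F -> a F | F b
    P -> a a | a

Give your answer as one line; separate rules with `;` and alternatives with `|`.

E -> b | b T; T -> b b | b a | E P; P -> a a | a

Generating nonterminals: {E, P, T}.
Reachable from E after that: {E, P, T}.
Removed useless symbols: {F} and every production mentioning them.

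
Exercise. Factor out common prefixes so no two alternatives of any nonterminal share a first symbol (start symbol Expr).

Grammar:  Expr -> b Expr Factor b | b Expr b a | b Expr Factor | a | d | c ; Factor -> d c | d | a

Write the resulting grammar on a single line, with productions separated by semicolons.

Expr has alternatives sharing prefix 'b Expr': factor to Expr → b Expr Expr1 with Expr1 → Factor b | b a | Factor.
Factor has alternatives sharing prefix 'd': factor to Factor → d Factor1 with Factor1 → c | ε.
Expr1 has alternatives sharing prefix 'Factor': factor to Expr1 → Factor Expr11 with Expr11 → b | ε.

Expr -> a | d | c | b Expr Expr1; Factor -> a | d Factor1; Expr1 -> b a | Factor Expr11; Factor1 -> c | eps; Expr11 -> b | eps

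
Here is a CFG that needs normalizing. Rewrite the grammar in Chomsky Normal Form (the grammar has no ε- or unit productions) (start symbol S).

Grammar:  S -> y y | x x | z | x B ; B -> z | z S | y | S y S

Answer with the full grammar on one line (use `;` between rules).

S -> X1 X1 | X2 X2 | z | X2 B; B -> z | X3 S | y | S Y1; X1 -> y; X2 -> x; X3 -> z; Y1 -> X1 S

Introduce a nonterminal for each terminal appearing in a rule of length ≥ 2: X1 → y, X2 → x, X3 → z.
Binarize each right-hand side of length ≥ 3 by chaining fresh nonterminals (Y1, Y2, …): affected rules were B → S X1 S.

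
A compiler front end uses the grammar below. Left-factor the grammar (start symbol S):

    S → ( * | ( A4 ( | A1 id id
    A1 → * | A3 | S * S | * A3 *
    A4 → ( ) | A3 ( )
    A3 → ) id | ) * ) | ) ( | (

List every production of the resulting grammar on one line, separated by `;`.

S → A1 id id | ( S'; A1 → A3 | S * S | * A1'; A4 → ( ) | A3 ( ); A3 → ( | ) A3'; S' → * | A4 (; A1' → ε | A3 *; A3' → id | * ) | (

S has alternatives sharing prefix '(': factor to S → ( S' with S' → * | A4 (.
A1 has alternatives sharing prefix '*': factor to A1 → * A1' with A1' → ε | A3 *.
A3 has alternatives sharing prefix ')': factor to A3 → ) A3' with A3' → id | * ) | (.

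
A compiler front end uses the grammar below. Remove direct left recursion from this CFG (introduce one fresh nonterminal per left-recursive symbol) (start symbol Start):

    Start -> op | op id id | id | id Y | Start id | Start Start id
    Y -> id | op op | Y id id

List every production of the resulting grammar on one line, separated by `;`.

Start -> op Start1 | op id id Start1 | id Start1 | id Y Start1; Y -> id Y1 | op op Y1; Start1 -> id Start1 | Start id Start1 | ε; Y1 -> id id Y1 | ε

Left recursion appears on Start, Y.
For Start: α = {id, Start id}, β = {op, op id id, id, id Y}. Rewrite as Start → β Start1 and Start1 → α Start1 | ε.
For Y: α = {id id}, β = {id, op op}. Rewrite as Y → β Y1 and Y1 → α Y1 | ε.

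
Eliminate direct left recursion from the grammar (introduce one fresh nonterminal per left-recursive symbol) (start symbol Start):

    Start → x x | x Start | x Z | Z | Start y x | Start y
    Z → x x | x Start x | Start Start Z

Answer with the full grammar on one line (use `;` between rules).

Start → x x Start1 | x Start Start1 | x Z Start1 | Z Start1; Z → x x | x Start x | Start Start Z; Start1 → y x Start1 | y Start1 | ε

Left recursion appears on Start.
For Start: α = {y x, y}, β = {x x, x Start, x Z, Z}. Rewrite as Start → β Start1 and Start1 → α Start1 | ε.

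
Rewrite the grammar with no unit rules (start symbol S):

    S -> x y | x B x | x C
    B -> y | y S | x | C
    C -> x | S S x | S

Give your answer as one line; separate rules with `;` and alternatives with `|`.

Unit pairs: B ⇒* {C, S}; C ⇒* {S}.
Replace each nonterminal's rules with the union of the non-unit rules of every nonterminal it unit-derives.

S -> x y | x B x | x C; B -> y | y S | x | S S x | x y | x B x | x C; C -> x | S S x | x y | x B x | x C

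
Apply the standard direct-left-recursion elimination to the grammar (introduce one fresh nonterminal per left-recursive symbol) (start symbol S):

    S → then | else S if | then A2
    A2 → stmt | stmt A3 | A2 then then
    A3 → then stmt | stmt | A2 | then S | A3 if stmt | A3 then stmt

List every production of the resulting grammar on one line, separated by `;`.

S → then | else S if | then A2; A2 → stmt A2' | stmt A3 A2'; A3 → then stmt A3' | stmt A3' | A2 A3' | then S A3'; A2' → then then A2' | ε; A3' → if stmt A3' | then stmt A3' | ε

Directly left-recursive nonterminals: A2, A3.
For A2: α = {then then}, β = {stmt, stmt A3}. Rewrite as A2 → β A2' and A2' → α A2' | ε.
For A3: α = {if stmt, then stmt}, β = {then stmt, stmt, A2, then S}. Rewrite as A3 → β A3' and A3' → α A3' | ε.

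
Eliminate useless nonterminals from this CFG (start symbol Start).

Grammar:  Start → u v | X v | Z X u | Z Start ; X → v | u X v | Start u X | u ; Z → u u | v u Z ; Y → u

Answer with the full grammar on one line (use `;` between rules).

Generating nonterminals: {Start, X, Y, Z}.
Reachable from Start after that: {Start, X, Z}.
Removed useless symbols: {Y} and every production mentioning them.

Start → u v | X v | Z X u | Z Start; X → v | u X v | Start u X | u; Z → u u | v u Z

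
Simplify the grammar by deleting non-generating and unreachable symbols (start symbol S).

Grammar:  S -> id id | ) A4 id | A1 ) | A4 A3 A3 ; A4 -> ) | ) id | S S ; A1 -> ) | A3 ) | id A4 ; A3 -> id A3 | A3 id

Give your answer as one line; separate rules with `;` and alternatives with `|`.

S -> id id | ) A4 id | A1 ); A4 -> ) | ) id | S S; A1 -> ) | id A4

Generating nonterminals: {A1, A4, S}.
Reachable from S after that: {A1, A4, S}.
Removed useless symbols: {A3} and every production mentioning them.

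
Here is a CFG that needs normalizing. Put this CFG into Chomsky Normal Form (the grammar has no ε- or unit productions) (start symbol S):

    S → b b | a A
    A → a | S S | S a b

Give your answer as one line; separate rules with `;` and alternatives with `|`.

S → X1 X1 | X2 A; A → a | S S | S Y1; X1 → b; X2 → a; Y1 → X2 X1

Introduce a nonterminal for each terminal appearing in a rule of length ≥ 2: X1 → b, X2 → a.
Binarize each right-hand side of length ≥ 3 by chaining fresh nonterminals (Y1, Y2, …): affected rules were A → S X2 X1.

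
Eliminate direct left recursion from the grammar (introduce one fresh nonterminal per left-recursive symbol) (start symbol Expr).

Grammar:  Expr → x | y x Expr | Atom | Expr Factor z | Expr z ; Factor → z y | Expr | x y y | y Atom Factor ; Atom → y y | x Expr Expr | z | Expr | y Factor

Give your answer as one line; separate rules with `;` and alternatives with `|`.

Expr → x Expr1 | y x Expr Expr1 | Atom Expr1; Factor → z y | Expr | x y y | y Atom Factor; Atom → y y | x Expr Expr | z | Expr | y Factor; Expr1 → Factor z Expr1 | z Expr1 | eps

Directly left-recursive nonterminal: Expr.
For Expr: α = {Factor z, z}, β = {x, y x Expr, Atom}. Rewrite as Expr → β Expr1 and Expr1 → α Expr1 | ε.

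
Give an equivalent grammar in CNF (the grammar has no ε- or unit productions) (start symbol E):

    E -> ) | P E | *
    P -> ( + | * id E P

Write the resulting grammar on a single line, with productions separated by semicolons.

Introduce a nonterminal for each terminal appearing in a rule of length ≥ 2: X1 → (, X2 → +, X3 → *, X4 → id.
Binarize each right-hand side of length ≥ 3 by chaining fresh nonterminals (Y1, Y2, …): affected rules were P → X3 X4 E P.

E -> ) | P E | *; P -> X1 X2 | X3 Y1; X1 -> (; X2 -> +; X3 -> *; X4 -> id; Y1 -> X4 Y2; Y2 -> E P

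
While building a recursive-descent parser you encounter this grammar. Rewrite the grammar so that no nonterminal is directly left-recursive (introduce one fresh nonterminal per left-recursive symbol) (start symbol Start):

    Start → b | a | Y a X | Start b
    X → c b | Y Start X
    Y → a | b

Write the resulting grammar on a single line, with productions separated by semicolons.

Start → b Start1 | a Start1 | Y a X Start1; X → c b | Y Start X; Y → a | b; Start1 → b Start1 | ε

Directly left-recursive nonterminal: Start.
For Start: α = {b}, β = {b, a, Y a X}. Rewrite as Start → β Start1 and Start1 → α Start1 | ε.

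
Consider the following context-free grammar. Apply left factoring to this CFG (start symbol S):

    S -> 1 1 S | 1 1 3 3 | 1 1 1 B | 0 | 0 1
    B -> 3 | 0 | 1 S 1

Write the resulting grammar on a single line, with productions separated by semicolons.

S has alternatives sharing prefix '1 1': factor to S → 1 1 S' with S' → S | 3 3 | 1 B.
S has alternatives sharing prefix '0': factor to S → 0 S'' with S'' → ε | 1.

S -> 1 1 S' | 0 S''; B -> 3 | 0 | 1 S 1; S' -> S | 3 3 | 1 B; S'' -> ε | 1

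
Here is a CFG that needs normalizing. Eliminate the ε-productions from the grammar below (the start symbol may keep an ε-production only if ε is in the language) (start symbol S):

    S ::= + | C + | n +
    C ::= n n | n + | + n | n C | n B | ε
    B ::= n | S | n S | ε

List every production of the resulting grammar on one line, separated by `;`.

S ::= + | C + | n +; C ::= n n | n + | + n | n C | n | n B; B ::= n | S | n S

The nullable symbols are {B, C}.
ε ∉ L(G), so no ε-production is kept.
Expand every rule over subsets of its nullable positions: C → n C gives n C | n.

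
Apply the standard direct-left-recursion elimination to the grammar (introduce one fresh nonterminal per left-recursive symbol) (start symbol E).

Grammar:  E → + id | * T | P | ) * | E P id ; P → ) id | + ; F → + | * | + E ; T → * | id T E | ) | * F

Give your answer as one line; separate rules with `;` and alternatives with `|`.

E is directly left-recursive.
For E: α = {P id}, β = {+ id, * T, P, ) *}. Rewrite as E → β E' and E' → α E' | ε.

E → + id E' | * T E' | P E' | ) * E'; P → ) id | +; F → + | * | + E; T → * | id T E | ) | * F; E' → P id E' | ε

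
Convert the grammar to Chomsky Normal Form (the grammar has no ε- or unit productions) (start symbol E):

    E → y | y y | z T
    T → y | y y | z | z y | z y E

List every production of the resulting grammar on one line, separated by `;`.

Introduce a nonterminal for each terminal appearing in a rule of length ≥ 2: X1 → y, X2 → z.
Binarize each right-hand side of length ≥ 3 by chaining fresh nonterminals (Y1, Y2, …): affected rules were T → X2 X1 E.

E → y | X1 X1 | X2 T; T → y | X1 X1 | z | X2 X1 | X2 Y1; X1 → y; X2 → z; Y1 → X1 E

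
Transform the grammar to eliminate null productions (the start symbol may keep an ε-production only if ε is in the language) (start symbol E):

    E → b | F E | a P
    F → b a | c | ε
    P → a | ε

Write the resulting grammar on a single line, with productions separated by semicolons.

E → b | F E | a P | a; F → b a | c; P → a

The nullable symbols are {F, P}.
ε ∉ L(G), so no ε-production is kept.
Add the nullable-subset variants: E → a P gives a P | a.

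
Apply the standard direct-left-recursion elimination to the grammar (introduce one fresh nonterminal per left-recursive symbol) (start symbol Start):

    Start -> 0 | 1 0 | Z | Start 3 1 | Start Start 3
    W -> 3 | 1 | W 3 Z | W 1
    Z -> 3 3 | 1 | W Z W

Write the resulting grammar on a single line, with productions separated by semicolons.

Left recursion appears on Start, W.
For Start: α = {3 1, Start 3}, β = {0, 1 0, Z}. Rewrite as Start → β Start1 and Start1 → α Start1 | ε.
For W: α = {3 Z, 1}, β = {3, 1}. Rewrite as W → β W1 and W1 → α W1 | ε.

Start -> 0 Start1 | 1 0 Start1 | Z Start1; W -> 3 W1 | 1 W1; Z -> 3 3 | 1 | W Z W; Start1 -> 3 1 Start1 | Start 3 Start1 | ε; W1 -> 3 Z W1 | 1 W1 | ε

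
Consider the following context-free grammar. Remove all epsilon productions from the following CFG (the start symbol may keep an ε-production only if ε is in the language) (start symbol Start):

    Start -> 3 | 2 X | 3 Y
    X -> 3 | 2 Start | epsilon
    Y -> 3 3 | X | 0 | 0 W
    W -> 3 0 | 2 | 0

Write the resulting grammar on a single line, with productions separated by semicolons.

Start -> 3 | 2 X | 2 | 3 Y; X -> 3 | 2 Start; Y -> 3 3 | X | 0 | 0 W; W -> 3 0 | 2 | 0

The nullable symbols are {X, Y}.
ε ∉ L(G), so no ε-production is kept.
Add the nullable-subset variants: Start → 2 X gives 2 X | 2.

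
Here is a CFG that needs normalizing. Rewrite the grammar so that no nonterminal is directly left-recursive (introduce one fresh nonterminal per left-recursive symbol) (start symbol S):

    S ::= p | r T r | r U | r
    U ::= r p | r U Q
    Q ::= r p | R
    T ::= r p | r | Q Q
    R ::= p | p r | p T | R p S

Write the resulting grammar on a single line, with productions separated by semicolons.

Left recursion appears on R.
For R: α = {p S}, β = {p, p r, p T}. Rewrite as R → β R' and R' → α R' | ε.

S ::= p | r T r | r U | r; U ::= r p | r U Q; Q ::= r p | R; T ::= r p | r | Q Q; R ::= p R' | p r R' | p T R'; R' ::= p S R' | ε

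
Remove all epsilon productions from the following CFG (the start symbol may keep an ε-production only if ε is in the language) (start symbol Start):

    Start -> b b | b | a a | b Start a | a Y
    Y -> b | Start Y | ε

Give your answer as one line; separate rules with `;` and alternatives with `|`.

Nullable set = {Y}.
ε ∉ L(G), so no ε-production is kept.
Add the nullable-subset variants: Start → a Y gives a Y | a. Y → Start Y gives Start Y | Start.

Start -> b b | b | a a | b Start a | a Y | a; Y -> b | Start Y | Start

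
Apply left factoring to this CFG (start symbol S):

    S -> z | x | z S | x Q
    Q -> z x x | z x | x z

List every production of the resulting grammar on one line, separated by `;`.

S has alternatives sharing prefix 'z': factor to S → z S' with S' → ε | S.
S has alternatives sharing prefix 'x': factor to S → x S'' with S'' → ε | Q.
Q has alternatives sharing prefix 'z x': factor to Q → z x Q' with Q' → x | ε.

S -> z S' | x S''; Q -> x z | z x Q'; S' -> ε | S; S'' -> ε | Q; Q' -> x | ε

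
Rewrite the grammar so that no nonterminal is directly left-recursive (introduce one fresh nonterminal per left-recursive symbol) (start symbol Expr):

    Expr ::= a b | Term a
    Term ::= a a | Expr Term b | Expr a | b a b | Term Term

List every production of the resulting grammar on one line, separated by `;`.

Expr ::= a b | Term a; Term ::= a a Term1 | Expr Term b Term1 | Expr a Term1 | b a b Term1; Term1 ::= Term Term1 | ε

Term is directly left-recursive.
For Term: α = {Term}, β = {a a, Expr Term b, Expr a, b a b}. Rewrite as Term → β Term1 and Term1 → α Term1 | ε.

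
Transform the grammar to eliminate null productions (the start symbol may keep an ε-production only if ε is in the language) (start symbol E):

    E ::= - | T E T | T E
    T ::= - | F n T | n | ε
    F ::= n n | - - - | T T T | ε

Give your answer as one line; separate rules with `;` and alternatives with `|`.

The nullable symbols are {F, T}.
ε ∉ L(G), so no ε-production is kept.
Add the nullable-subset variants: E → T E T gives T E T | T E | E T. T → F n T gives F n T | F n | n T | n. F → T T T gives T T T | T T | T.

E ::= - | T E T | T E | E T; T ::= - | F n T | F n | n T | n; F ::= n n | - - - | T T T | T T | T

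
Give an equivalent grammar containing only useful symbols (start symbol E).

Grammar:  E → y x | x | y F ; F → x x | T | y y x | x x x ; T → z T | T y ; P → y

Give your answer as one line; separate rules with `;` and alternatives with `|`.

Generating nonterminals: {E, F, P}.
Reachable from E after that: {E, F}.
Removed useless symbols: {P, T} and every production mentioning them.

E → y x | x | y F; F → x x | y y x | x x x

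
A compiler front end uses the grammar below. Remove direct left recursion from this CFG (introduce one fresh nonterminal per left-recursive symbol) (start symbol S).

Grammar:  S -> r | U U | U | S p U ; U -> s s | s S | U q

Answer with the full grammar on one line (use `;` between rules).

Left recursion appears on S, U.
For S: α = {p U}, β = {r, U U, U}. Rewrite as S → β S' and S' → α S' | ε.
For U: α = {q}, β = {s s, s S}. Rewrite as U → β U' and U' → α U' | ε.

S -> r S' | U U S' | U S'; U -> s s U' | s S U'; S' -> p U S' | epsilon; U' -> q U' | epsilon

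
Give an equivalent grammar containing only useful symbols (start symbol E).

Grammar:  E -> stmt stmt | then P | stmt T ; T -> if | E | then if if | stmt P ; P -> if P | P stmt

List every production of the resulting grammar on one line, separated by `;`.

Generating nonterminals: {E, T}.
Reachable from E after that: {E, T}.
Removed useless symbols: {P} and every production mentioning them.

E -> stmt stmt | stmt T; T -> if | E | then if if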